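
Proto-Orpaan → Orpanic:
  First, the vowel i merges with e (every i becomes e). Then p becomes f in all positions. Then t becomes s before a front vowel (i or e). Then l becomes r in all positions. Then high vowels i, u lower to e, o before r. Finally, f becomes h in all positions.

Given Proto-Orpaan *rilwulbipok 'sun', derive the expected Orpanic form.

Orpanic: start from *rilwulbipok.
  rule 1 (vowel merger): rilwulbipok → relwulbepok
  rule 2 (unconditioned shift): relwulbepok → relwulbefok
  rule 3: no change — relwulbefok
  rule 4 (unconditioned shift): relwulbefok → rerwurbefok
  rule 5 (pre-rhotic lowering): rerwurbefok → rerworbefok
  rule 6 (unconditioned shift): rerworbefok → rerworbehok
  ⇒ Orpanic rerworbehok

rerworbehok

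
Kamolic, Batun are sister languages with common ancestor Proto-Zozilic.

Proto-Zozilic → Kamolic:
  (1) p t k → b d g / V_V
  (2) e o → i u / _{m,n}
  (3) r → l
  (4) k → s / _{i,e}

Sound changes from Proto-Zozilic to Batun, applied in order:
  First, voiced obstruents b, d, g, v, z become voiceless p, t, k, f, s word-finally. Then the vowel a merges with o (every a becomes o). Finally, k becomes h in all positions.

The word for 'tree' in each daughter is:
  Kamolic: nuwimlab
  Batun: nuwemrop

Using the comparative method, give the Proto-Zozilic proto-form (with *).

Position 7: Kamolic has a, Batun has o. Kamolic preserves a here (none of its changes turn any other segment into a), so the proto-segment is *a.
Position 4: Kamolic has i, Batun has e. Batun preserves e here (none of its changes turn any other segment into e), so the proto-segment is *e.
Position 8: Kamolic has b, Batun has p. Taking the neighbouring segments as reconstructed: Kamolic b can only go back to *b; Batun p could go back to *p or *b — the one source consistent with every daughter is *b.
Continuing position by position gives *nuwemrab; check it forward:
Kamolic: start from *nuwemrab.
  rule 1: no change — nuwemrab
  rule 2 (pre-nasal raising): nuwemrab → nuwimrab
  rule 3 (unconditioned shift): nuwimrab → nuwimlab
  rule 4: no change — nuwimlab
  ⇒ Kamolic nuwimlab
Batun: start from *nuwemrab.
  rule 1 (final devoicing): nuwemrab → nuwemrap
  rule 2 (vowel merger): nuwemrap → nuwemrop
  rule 3: no change — nuwemrop
  ⇒ Batun nuwemrop
*nuwemrab is the unique common source.

*nuwemrab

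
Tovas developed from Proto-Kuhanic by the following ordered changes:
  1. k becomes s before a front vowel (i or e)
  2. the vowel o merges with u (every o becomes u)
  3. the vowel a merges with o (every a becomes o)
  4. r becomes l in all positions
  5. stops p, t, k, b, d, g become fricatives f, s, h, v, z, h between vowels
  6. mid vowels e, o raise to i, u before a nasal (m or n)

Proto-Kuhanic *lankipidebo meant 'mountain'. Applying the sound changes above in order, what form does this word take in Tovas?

Tovas: *lankipidebo > lansipidebo > lansipidebu > lonsipidebu > lonsifizevu > lunsifizevu  (by palatalisation, vowel merger, vowel merger, intervocalic lenition, pre-nasal raising)

lunsifizevu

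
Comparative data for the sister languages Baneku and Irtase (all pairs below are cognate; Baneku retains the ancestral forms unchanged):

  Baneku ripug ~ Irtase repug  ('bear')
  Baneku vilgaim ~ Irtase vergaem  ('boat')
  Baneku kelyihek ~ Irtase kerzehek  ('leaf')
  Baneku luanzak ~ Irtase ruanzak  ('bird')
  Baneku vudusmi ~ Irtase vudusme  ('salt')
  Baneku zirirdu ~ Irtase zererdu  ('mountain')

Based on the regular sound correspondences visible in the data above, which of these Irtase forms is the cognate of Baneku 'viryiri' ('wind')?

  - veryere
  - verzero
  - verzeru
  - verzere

zirirdu ~ zererdu — Baneku i corresponds to Irtase e after a consonant, before r.
kelyihek ~ kerzehek — Baneku y corresponds to Irtase z after a consonant, before a front vowel.
vudusmi ~ vudusme — Baneku i corresponds to Irtase e word-finally.
Applying these to Baneku 'viryiri':
  viryiri → veryiri   (i→e after a consonant, before r)
  veryiri → verziri   (y→z after a consonant, before a front vowel)
  verziri → verzeri   (i→e after a consonant, before r)
  verzeri → verzere   (i→e word-finally)
So the Irtase cognate is 'verzere'.

verzere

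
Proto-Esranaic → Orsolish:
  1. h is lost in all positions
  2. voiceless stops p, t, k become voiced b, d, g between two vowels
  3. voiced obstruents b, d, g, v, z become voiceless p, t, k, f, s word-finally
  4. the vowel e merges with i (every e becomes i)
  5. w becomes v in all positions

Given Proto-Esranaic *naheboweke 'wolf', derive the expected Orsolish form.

Orsolish: *naheboweke > naeboweke > naebowege > naibowigi > naibovigi  (by h-loss, intervocalic voicing, vowel merger, unconditioned shift)

naibovigi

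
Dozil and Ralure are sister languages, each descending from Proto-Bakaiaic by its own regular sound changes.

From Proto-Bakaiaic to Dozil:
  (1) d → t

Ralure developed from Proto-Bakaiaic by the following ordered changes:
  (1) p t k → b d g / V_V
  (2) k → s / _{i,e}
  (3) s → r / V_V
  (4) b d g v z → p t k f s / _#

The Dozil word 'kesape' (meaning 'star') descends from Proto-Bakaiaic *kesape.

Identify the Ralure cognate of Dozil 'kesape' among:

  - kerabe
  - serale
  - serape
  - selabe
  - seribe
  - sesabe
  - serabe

serabe

Ralure: *kesape
  kesape → kesabe   [intervocalic voicing]
  kesabe → sesabe   [palatalisation]
  sesabe → serabe   [rhotacism]
  serabe (rule 4 does not apply)
  giving Ralure serabe.
Among the options, 'serabe' alone shows every Ralure change applied in order.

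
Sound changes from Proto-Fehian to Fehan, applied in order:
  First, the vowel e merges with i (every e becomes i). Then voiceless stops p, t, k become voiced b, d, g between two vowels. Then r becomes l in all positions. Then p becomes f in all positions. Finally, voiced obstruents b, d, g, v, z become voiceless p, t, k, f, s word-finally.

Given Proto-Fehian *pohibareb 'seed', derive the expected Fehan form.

Fehan: *pohibareb > pohibarib > pohibalib > fohibalib > fohibalip  (by vowel merger, unconditioned shift, unconditioned shift, final devoicing)

fohibalip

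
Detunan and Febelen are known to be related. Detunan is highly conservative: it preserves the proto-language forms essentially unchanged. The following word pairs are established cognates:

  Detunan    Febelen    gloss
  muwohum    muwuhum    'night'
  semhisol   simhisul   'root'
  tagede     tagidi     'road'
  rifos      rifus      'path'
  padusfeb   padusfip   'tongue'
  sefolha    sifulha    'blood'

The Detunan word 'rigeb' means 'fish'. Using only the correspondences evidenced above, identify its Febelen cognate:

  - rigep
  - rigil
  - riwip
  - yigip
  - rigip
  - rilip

rigip

padusfeb ~ padusfip — Detunan e corresponds to Febelen i after a consonant, before a labial obstruent.
padusfeb ~ padusfip — Detunan b corresponds to Febelen p word-finally.
Applying these to Detunan 'rigeb':
  rigeb → rigib   (e→i after a consonant, before a labial obstruent)
  rigib → rigip   (b→p word-finally)
So the Febelen cognate is 'rigip'.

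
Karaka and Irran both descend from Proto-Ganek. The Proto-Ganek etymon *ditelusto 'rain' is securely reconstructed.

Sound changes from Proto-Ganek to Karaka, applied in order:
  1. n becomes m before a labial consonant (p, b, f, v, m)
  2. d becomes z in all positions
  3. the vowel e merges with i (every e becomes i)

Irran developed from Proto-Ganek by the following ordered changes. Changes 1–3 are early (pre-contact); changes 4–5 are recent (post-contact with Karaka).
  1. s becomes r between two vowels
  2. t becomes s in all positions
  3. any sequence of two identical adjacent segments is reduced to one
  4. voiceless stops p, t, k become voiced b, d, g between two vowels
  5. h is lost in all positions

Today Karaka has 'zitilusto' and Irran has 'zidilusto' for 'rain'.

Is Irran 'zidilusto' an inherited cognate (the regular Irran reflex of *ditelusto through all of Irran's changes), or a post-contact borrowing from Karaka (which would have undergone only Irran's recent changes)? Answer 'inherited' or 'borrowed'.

borrowed

If inherited, *ditelusto would pass through all of Irran's changes:
Irran: *ditelusto
  ditelusto (rule 1 does not apply)
  ditelusto → diselusso   [unconditioned shift]
  diselusso → diseluso   [degemination]
  diseluso (rule 4 does not apply)
  diseluso (rule 5 does not apply)
  giving Irran diseluso.
If borrowed from Karaka 'zitilusto' after the early changes, it would undergo only the recent ones:
  rule 4 (intervocalic voicing): zitilusto → zidilusto
  rule 5 (h-loss): no change (zidilusto)
  ⇒ as a loan: zidilusto
Irran 'zidilusto' matches the loan outcome 'zidilusto', not the inherited 'diseluso' — it skipped the early Irran changes, so it was borrowed from Karaka.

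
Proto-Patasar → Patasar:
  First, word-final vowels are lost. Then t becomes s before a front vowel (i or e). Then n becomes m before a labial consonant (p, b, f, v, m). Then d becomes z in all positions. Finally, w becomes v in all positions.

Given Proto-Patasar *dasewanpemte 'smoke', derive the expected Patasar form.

zasevampemt

Patasar: *dasewanpemte
  dasewanpemte → dasewanpemt   [apocope]
  dasewanpemt (rule 2 does not apply)
  dasewanpemt → dasewampemt   [nasal place assimilation]
  dasewampemt → zasewampemt   [unconditioned shift]
  zasewampemt → zasevampemt   [unconditioned shift]
  giving Patasar zasevampemt.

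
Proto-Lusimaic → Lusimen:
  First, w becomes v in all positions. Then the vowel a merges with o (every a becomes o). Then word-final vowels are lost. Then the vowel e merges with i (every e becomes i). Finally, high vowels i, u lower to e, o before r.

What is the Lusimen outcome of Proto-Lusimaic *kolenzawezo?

Lusimen: *kolenzawezo > kolenzavezo > kolenzovezo > kolenzovez > kolinzoviz  (by unconditioned shift, vowel merger, apocope, vowel merger)

kolinzoviz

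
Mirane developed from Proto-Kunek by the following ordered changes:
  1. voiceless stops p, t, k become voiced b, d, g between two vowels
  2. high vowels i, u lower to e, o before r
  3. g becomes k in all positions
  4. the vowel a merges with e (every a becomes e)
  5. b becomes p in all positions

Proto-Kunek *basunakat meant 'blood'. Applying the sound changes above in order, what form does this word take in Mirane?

pesuneket

Mirane: *basunakat
  basunakat → basunagat   [intervocalic voicing]
  basunagat (rule 2 does not apply)
  basunagat → basunakat   [unconditioned shift]
  basunakat → besuneket   [vowel merger]
  besuneket → pesuneket   [unconditioned shift]
  giving Mirane pesuneket.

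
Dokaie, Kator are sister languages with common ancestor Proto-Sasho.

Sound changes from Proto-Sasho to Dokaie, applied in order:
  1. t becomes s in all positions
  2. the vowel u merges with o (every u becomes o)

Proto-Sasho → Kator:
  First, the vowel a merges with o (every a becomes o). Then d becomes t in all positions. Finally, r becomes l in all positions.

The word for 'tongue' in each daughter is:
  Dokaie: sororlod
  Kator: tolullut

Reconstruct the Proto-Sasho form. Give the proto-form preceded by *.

*torurlud

Position 3: Dokaie has r, Kator has l. Dokaie preserves r here (none of its changes turn any other segment into r), so the proto-segment is *r.
Position 7: Dokaie has o, Kator has u. Kator preserves u here (none of its changes turn any other segment into u), so the proto-segment is *u.
This points to *torurlud. Verify forward in each daughter:
Dokaie: *torurlud
  torurlud → sorurlud   [unconditioned shift]
  sorurlud → sororlod   [vowel merger]
  giving Dokaie sororlod.
Kator: *torurlud > torurlut > tolullut  (by unconditioned shift, unconditioned shift)
Only *torurlud yields all of Dokaie sororlod, Kator tolullut.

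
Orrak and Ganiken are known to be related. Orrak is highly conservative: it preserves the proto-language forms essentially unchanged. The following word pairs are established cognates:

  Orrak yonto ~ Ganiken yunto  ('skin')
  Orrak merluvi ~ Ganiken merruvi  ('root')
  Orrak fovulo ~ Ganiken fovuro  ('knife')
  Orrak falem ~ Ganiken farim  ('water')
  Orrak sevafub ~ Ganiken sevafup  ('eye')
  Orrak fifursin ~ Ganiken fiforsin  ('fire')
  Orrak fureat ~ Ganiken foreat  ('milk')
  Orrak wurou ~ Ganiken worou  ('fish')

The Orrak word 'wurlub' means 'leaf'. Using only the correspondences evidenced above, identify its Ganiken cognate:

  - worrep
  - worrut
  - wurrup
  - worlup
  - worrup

worrup

fifursin ~ fiforsin, fureat ~ foreat — Orrak u corresponds to Ganiken o after a consonant, before r.
merluvi ~ merruvi — Orrak l corresponds to Ganiken r after a consonant, before a back vowel.
sevafub ~ sevafup — Orrak b corresponds to Ganiken p word-finally.
Applying these to Orrak 'wurlub':
  wurlub → worlub   (u→o after a consonant, before r)
  worlub → worrub   (l→r after a consonant, before a back vowel)
  worrub → worrup   (b→p word-finally)
So the Ganiken cognate is 'worrup'.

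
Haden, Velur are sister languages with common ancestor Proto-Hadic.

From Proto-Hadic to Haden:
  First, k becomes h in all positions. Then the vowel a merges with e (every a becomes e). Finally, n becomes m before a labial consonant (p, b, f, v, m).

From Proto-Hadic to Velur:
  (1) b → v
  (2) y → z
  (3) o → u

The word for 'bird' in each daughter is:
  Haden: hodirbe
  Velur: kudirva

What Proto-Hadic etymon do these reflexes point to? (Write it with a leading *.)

*kodirba

Position 1: Haden has h, Velur has k. Velur preserves k here (none of its changes turn any other segment into k), so the proto-segment is *k.
Position 2: Haden has o, Velur has u. Haden preserves o here (none of its changes turn any other segment into o), so the proto-segment is *o.
Verify the candidate proto-form against each daughter:
Haden: *kodirba
  kodirba → hodirba   [unconditioned shift]
  hodirba → hodirbe   [vowel merger]
  hodirbe (rule 3 does not apply)
  giving Haden hodirbe.
Velur: *kodirba > kodirva > kudirva  (by unconditioned shift, vowel merger)
*kodirba is the unique common source.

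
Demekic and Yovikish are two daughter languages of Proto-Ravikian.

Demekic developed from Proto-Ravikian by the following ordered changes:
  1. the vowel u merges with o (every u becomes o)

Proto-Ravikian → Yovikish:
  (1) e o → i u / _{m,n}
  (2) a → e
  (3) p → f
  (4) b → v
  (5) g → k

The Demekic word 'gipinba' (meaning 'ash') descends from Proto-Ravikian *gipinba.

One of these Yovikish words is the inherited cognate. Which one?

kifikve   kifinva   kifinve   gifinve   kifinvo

Yovikish: start from *gipinba.
  rule 1: no change — gipinba
  rule 2 (vowel merger): gipinba → gipinbe
  rule 3 (unconditioned shift): gipinbe → gifinbe
  rule 4 (unconditioned shift): gifinbe → gifinve
  rule 5 (unconditioned shift): gifinve → kifinve
  ⇒ Yovikish kifinve
Among the options, 'kifinve' alone shows every Yovikish change applied in order.

kifinve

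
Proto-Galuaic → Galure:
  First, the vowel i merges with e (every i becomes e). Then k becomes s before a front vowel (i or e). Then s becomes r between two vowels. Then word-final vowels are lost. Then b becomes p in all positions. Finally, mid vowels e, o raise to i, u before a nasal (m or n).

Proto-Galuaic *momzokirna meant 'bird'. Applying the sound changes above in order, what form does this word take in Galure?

mumzorern

Galure: *momzokirna
  momzokirna → momzokerna   [vowel merger]
  momzokerna → momzoserna   [palatalisation]
  momzoserna → momzorerna   [rhotacism]
  momzorerna → momzorern   [apocope]
  momzorern (rule 5 does not apply)
  momzorern → mumzorern   [pre-nasal raising]
  giving Galure mumzorern.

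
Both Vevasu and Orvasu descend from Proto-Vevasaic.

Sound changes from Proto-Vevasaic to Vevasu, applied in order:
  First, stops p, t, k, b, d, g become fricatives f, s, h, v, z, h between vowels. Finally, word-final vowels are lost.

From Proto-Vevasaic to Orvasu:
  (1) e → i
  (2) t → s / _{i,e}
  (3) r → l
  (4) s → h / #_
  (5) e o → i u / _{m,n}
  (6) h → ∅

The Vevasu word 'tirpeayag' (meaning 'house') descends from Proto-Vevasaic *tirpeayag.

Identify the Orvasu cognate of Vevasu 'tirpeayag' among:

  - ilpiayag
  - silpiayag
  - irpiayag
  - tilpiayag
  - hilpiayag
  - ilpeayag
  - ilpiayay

Orvasu: *tirpeayag > tirpiayag > sirpiayag > silpiayag > hilpiayag > ilpiayag  (by vowel merger, palatalisation, unconditioned shift, debuccalisation, h-loss)
Only 'ilpiayag' matches the regular Orvasu development of *tirpeayag.

ilpiayag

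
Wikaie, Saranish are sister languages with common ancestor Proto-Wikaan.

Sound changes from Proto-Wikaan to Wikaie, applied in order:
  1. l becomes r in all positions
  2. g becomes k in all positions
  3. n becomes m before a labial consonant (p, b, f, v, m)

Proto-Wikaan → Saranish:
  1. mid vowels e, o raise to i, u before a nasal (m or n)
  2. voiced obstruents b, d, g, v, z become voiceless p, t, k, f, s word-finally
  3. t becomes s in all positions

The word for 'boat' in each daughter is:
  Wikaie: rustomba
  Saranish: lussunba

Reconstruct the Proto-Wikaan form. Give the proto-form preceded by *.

Position 1: Wikaie has r, Saranish has l. Saranish preserves l here (none of its changes turn any other segment into l), so the proto-segment is *l.
Position 6: Wikaie has m, Saranish has n. Saranish preserves n here (none of its changes turn any other segment into n), so the proto-segment is *n.
Verify the candidate proto-form against each daughter:
Wikaie: start from *lustonba.
  rule 1 (unconditioned shift): lustonba → rustonba
  rule 2: no change — rustonba
  rule 3 (nasal place assimilation): rustonba → rustomba
  ⇒ Wikaie rustomba
Saranish: *lustonba
  lustonba → lustunba   [pre-nasal raising]
  lustunba (rule 2 does not apply)
  lustunba → lussunba   [unconditioned shift]
  giving Saranish lussunba.
No other proto-form is consistent with every reflex, so the reconstruction is *lustonba.

*lustonba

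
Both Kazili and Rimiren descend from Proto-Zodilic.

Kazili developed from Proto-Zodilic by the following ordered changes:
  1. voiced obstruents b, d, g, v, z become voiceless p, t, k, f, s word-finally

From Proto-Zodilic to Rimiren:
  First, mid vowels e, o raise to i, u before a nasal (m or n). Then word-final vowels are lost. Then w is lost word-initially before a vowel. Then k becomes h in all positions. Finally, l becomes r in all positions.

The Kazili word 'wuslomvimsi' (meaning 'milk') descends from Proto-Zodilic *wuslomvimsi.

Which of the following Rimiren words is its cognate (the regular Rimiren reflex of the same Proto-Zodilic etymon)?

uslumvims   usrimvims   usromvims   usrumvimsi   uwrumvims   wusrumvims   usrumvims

Rimiren: start from *wuslomvimsi.
  rule 1 (pre-nasal raising): wuslomvimsi → wuslumvimsi
  rule 2 (apocope): wuslumvimsi → wuslumvims
  rule 3 (glide loss): wuslumvims → uslumvims
  rule 4: no change — uslumvims
  rule 5 (unconditioned shift): uslumvims → usrumvims
  ⇒ Rimiren usrumvims
Among the options, 'usrumvims' alone shows every Rimiren change applied in order.

usrumvims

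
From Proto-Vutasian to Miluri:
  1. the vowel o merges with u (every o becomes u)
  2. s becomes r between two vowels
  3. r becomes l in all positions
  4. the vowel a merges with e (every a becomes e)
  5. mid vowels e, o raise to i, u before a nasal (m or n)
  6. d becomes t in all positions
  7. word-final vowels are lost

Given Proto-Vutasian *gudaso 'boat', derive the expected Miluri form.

Miluri: start from *gudaso.
  rule 1 (vowel merger): gudaso → gudasu
  rule 2 (rhotacism): gudasu → gudaru
  rule 3 (unconditioned shift): gudaru → gudalu
  rule 4 (vowel merger): gudalu → gudelu
  rule 5: no change — gudelu
  rule 6 (unconditioned shift): gudelu → gutelu
  rule 7 (apocope): gutelu → gutel
  ⇒ Miluri gutel

gutel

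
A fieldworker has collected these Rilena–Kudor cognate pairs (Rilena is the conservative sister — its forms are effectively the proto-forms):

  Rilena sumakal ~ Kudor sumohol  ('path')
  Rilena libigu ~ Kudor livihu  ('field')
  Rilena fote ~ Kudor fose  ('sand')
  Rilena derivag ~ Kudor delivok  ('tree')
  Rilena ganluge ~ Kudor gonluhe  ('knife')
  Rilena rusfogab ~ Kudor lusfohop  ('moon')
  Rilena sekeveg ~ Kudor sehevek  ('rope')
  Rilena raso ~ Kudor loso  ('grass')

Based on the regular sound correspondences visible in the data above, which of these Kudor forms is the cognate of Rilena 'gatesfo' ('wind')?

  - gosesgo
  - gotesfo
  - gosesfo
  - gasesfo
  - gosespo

gosesfo

sumakal ~ sumohol, derivag ~ delivok — Rilena a corresponds to Kudor o after a consonant, before a consonant other than r, m, n, p, b, f, v.
fote ~ fose — Rilena t corresponds to Kudor s between vowels (before a front vowel).
Applying these to Rilena 'gatesfo':
  gatesfo → gotesfo   (a→o after a consonant, before a consonant other than r, m, n, p, b, f, v)
  gotesfo → gosesfo   (t→s between vowels (before a front vowel))
So the Kudor cognate is 'gosesfo'.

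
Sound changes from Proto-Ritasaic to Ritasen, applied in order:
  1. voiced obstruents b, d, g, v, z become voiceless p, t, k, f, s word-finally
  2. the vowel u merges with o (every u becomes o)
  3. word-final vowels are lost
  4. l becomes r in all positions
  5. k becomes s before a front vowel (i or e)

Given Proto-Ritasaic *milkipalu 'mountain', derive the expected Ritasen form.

Ritasen: *milkipalu > milkipalo > milkipal > mirkipar > mirsipar  (by vowel merger, apocope, unconditioned shift, palatalisation)

mirsipar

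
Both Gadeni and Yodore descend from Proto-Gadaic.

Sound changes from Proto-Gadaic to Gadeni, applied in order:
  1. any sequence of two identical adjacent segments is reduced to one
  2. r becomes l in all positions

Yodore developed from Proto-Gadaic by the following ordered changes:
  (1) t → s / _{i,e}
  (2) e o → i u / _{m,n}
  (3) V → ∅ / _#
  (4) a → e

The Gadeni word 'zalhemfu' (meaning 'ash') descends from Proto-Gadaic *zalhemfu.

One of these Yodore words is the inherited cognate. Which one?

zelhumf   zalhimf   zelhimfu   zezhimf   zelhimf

Yodore: *zalhemfu
  zalhemfu (rule 1 does not apply)
  zalhemfu → zalhimfu   [pre-nasal raising]
  zalhimfu → zalhimf   [apocope]
  zalhimf → zelhimf   [vowel merger]
  giving Yodore zelhimf.
Only 'zelhimf' matches the regular Yodore development of *zalhemfu.

zelhimf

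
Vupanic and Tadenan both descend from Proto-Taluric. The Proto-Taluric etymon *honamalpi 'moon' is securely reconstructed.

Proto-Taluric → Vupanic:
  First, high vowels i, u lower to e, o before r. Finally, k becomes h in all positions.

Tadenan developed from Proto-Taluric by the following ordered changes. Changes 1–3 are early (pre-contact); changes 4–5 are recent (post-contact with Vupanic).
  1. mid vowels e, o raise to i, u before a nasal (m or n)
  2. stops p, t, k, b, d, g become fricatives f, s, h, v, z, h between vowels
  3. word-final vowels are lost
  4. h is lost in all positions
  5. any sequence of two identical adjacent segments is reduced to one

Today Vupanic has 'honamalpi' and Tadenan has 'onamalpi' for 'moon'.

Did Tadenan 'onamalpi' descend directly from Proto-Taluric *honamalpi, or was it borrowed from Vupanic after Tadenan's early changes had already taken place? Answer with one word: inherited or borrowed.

If inherited, *honamalpi would pass through all of Tadenan's changes:
Tadenan: start from *honamalpi.
  rule 1 (pre-nasal raising): honamalpi → hunamalpi
  rule 2: no change — hunamalpi
  rule 3 (apocope): hunamalpi → hunamalp
  rule 4 (h-loss): hunamalp → unamalp
  rule 5: no change — unamalp
  ⇒ Tadenan unamalp
If borrowed from Vupanic 'honamalpi' after the early changes, it would undergo only the recent ones:
  rule 4 (h-loss): honamalpi → onamalpi
  rule 5 (degemination): no change (onamalpi)
  ⇒ as a loan: onamalpi
Tadenan 'onamalpi' matches the loan outcome 'onamalpi', not the inherited 'unamalp' — it skipped the early Tadenan changes, so it was borrowed from Vupanic.

borrowed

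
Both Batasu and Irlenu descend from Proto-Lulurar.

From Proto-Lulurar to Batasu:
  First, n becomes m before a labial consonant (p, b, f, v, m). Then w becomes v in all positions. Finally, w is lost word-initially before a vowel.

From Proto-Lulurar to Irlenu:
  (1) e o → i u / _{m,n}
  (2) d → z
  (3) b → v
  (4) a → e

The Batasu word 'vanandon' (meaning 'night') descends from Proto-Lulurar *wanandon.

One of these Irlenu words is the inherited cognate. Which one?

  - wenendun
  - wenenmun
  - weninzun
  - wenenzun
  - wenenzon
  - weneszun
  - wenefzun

Irlenu: *wanandon
  wanandon → wanandun   [pre-nasal raising]
  wanandun → wananzun   [unconditioned shift]
  wananzun (rule 3 does not apply)
  wananzun → wenenzun   [vowel merger]
  giving Irlenu wenenzun.
Only 'wenenzun' matches the regular Irlenu development of *wanandon.

wenenzun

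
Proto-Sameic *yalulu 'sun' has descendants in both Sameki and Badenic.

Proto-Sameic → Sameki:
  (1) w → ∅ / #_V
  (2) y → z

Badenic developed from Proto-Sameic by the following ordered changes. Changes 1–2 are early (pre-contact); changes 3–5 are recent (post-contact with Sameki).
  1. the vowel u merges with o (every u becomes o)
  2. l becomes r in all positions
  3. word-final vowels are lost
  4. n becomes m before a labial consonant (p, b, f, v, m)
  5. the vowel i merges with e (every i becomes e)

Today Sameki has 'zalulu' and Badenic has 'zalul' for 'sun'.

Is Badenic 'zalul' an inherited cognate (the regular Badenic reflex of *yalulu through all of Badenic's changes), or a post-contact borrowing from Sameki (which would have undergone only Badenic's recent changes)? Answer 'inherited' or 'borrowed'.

borrowed

If inherited, *yalulu would pass through all of Badenic's changes:
Badenic: start from *yalulu.
  rule 1 (vowel merger): yalulu → yalolo
  rule 2 (unconditioned shift): yalolo → yaroro
  rule 3 (apocope): yaroro → yaror
  rule 4: no change — yaror
  rule 5: no change — yaror
  ⇒ Badenic yaror
If borrowed from Sameki 'zalulu' after the early changes, it would undergo only the recent ones:
  rule 3 (apocope): zalulu → zalul
  rule 4 (nasal place assimilation): no change (zalul)
  rule 5 (vowel merger): no change (zalul)
  ⇒ as a loan: zalul
Badenic 'zalul' matches the loan outcome 'zalul', not the inherited 'yaror' — it skipped the early Badenic changes, so it was borrowed from Sameki.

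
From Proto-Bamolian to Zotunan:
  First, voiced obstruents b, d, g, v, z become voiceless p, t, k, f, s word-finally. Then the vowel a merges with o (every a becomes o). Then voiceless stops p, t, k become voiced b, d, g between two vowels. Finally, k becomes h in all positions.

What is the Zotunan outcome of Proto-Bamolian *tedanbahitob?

tedonbohidop

Zotunan: start from *tedanbahitob.
  rule 1 (final devoicing): tedanbahitob → tedanbahitop
  rule 2 (vowel merger): tedanbahitop → tedonbohitop
  rule 3 (intervocalic voicing): tedonbohitop → tedonbohidop
  rule 4: no change — tedonbohidop
  ⇒ Zotunan tedonbohidop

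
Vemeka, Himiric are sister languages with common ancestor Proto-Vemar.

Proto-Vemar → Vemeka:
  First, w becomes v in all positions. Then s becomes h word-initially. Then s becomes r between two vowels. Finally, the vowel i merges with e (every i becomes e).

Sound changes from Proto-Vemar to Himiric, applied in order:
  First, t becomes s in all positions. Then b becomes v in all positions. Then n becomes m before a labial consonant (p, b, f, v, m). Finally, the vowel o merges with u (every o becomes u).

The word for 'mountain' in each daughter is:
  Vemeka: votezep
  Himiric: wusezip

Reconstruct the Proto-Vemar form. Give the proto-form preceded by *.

*wotezip

Position 3: Vemeka has t, Himiric has s. Vemeka preserves t here (none of its changes turn any other segment into t), so the proto-segment is *t.
Position 6: Vemeka has e, Himiric has i. Himiric preserves i here (none of its changes turn any other segment into i), so the proto-segment is *i.
Position 1: Vemeka has v, Himiric has w. Himiric preserves w here (none of its changes turn any other segment into w), so the proto-segment is *w.
Verify the candidate proto-form against each daughter:
Vemeka: *wotezip > votezip > votezep  (by unconditioned shift, vowel merger)
Himiric: *wotezip > wosezip > wusezip  (by unconditioned shift, vowel merger)
No other proto-form is consistent with every reflex, so the reconstruction is *wotezip.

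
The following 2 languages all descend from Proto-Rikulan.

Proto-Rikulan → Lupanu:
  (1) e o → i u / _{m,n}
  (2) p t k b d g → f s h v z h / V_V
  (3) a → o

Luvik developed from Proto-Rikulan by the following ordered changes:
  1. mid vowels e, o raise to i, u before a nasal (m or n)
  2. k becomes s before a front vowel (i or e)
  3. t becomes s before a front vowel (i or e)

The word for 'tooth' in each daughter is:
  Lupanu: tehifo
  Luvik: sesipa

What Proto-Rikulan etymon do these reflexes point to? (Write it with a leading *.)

Position 6: Lupanu has o, Luvik has a. Luvik preserves a here (none of its changes turn any other segment into a), so the proto-segment is *a.
Position 1: Lupanu has t, Luvik has s. Lupanu preserves t here (none of its changes turn any other segment into t), so the proto-segment is *t.
Verify the candidate proto-form against each daughter:
Lupanu: *tekipa
  tekipa (rule 1 does not apply)
  tekipa → tehifa   [intervocalic lenition]
  tehifa → tehifo   [vowel merger]
  giving Lupanu tehifo.
Luvik: *tekipa > tesipa > sesipa  (by palatalisation, palatalisation)
Only *tekipa yields all of Lupanu tehifo, Luvik sesipa.

*tekipa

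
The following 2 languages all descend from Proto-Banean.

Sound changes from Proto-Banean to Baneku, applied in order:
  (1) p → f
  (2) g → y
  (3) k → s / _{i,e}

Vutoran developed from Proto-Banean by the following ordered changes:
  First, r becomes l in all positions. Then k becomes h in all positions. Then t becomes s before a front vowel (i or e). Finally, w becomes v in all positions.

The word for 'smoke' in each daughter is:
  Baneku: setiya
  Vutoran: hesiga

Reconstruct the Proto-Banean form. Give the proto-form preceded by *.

*ketiga

Position 1: Baneku has s, Vutoran has h. Taking the neighbouring segments as reconstructed: Baneku s could go back to *k or *s; Vutoran h could go back to *k or *h — the one source consistent with every daughter is *k.
Position 5: Baneku has y, Vutoran has g. Vutoran preserves g here (none of its changes turn any other segment into g), so the proto-segment is *g.
Continuing position by position gives *ketiga; check it forward:
Baneku: *ketiga > ketiya > setiya  (by unconditioned shift, palatalisation)
Vutoran: *ketiga
  ketiga (rule 1 does not apply)
  ketiga → hetiga   [unconditioned shift]
  hetiga → hesiga   [palatalisation]
  hesiga (rule 4 does not apply)
  giving Vutoran hesiga.
Only *ketiga yields all of Baneku setiya, Vutoran hesiga.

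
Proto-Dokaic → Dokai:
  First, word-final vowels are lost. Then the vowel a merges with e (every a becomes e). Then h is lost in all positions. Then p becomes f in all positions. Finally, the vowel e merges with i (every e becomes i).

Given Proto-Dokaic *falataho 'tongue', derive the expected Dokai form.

filiti

Dokai: start from *falataho.
  rule 1 (apocope): falataho → falatah
  rule 2 (vowel merger): falatah → feleteh
  rule 3 (h-loss): feleteh → felete
  rule 4: no change — felete
  rule 5 (vowel merger): felete → filiti
  ⇒ Dokai filiti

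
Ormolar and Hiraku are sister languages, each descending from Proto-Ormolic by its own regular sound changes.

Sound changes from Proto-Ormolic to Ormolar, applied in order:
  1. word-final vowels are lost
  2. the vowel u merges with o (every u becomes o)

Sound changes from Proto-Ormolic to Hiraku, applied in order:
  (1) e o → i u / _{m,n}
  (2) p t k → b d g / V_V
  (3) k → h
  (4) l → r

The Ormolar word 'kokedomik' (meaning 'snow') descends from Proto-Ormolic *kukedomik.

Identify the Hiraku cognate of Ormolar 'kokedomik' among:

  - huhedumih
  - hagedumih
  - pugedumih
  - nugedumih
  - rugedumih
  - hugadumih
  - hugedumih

Hiraku: *kukedomik > kukedumik > kugedumik > hugedumih  (by pre-nasal raising, intervocalic voicing, unconditioned shift)
Among the options, 'hugedumih' alone shows every Hiraku change applied in order.

hugedumih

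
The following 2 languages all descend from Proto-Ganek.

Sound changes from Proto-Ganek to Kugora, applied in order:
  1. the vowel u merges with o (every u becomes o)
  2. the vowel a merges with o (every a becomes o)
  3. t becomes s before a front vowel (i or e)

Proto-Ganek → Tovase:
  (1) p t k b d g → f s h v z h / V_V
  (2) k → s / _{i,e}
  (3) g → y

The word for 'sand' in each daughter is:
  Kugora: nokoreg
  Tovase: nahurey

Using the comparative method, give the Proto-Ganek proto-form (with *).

*nakureg

Position 4: Kugora has o, Tovase has u. Tovase preserves u here (none of its changes turn any other segment into u), so the proto-segment is *u.
Position 7: Kugora has g, Tovase has y. Kugora preserves g here (none of its changes turn any other segment into g), so the proto-segment is *g.
Position 2: Kugora has o, Tovase has a. Tovase preserves a here (none of its changes turn any other segment into a), so the proto-segment is *a.
Continuing position by position gives *nakureg; check it forward:
Kugora: start from *nakureg.
  rule 1 (vowel merger): nakureg → nakoreg
  rule 2 (vowel merger): nakoreg → nokoreg
  rule 3: no change — nokoreg
  ⇒ Kugora nokoreg
Tovase: *nakureg > nahureg > nahurey  (by intervocalic lenition, unconditioned shift)
*nakureg is the unique common source.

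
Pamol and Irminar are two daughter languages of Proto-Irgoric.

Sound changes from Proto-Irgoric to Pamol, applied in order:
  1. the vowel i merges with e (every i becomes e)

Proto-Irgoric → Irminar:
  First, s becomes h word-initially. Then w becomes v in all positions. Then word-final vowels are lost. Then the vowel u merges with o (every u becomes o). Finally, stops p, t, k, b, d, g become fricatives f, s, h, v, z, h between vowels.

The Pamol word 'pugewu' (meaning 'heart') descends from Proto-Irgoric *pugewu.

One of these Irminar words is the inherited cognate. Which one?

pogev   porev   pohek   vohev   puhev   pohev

pohev

Irminar: *pugewu
  pugewu (rule 1 does not apply)
  pugewu → pugevu   [unconditioned shift]
  pugevu → pugev   [apocope]
  pugev → pogev   [vowel merger]
  pogev → pohev   [intervocalic lenition]
  giving Irminar pohev.
Among the options, 'pohev' alone shows every Irminar change applied in order.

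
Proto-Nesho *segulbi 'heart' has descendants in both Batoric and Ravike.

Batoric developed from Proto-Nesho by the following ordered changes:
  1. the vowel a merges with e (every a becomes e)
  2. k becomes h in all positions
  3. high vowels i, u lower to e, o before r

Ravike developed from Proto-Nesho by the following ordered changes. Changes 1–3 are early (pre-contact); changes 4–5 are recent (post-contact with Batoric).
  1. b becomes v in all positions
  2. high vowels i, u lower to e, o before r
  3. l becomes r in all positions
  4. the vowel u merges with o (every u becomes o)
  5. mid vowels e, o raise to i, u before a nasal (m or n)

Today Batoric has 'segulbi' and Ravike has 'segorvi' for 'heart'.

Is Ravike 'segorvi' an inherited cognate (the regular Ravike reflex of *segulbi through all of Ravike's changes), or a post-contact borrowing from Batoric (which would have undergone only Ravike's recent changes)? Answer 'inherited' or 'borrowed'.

inherited

If inherited, *segulbi would pass through all of Ravike's changes:
Ravike: *segulbi
  segulbi → segulvi   [unconditioned shift]
  segulvi (rule 2 does not apply)
  segulvi → segurvi   [unconditioned shift]
  segurvi → segorvi   [vowel merger]
  segorvi (rule 5 does not apply)
  giving Ravike segorvi.
If borrowed from Batoric 'segulbi' after the early changes, it would undergo only the recent ones:
  rule 4 (vowel merger): segulbi → segolbi
  rule 5 (pre-nasal raising): no change (segolbi)
  ⇒ as a loan: segolbi
Ravike 'segorvi' matches the inherited outcome exactly, so it is an inherited cognate, not a loan.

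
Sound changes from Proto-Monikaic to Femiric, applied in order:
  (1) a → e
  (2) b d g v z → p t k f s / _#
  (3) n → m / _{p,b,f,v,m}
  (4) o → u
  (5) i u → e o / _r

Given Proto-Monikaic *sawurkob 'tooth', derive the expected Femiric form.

Femiric: *sawurkob > sewurkob > sewurkop > sewurkup > seworkup  (by vowel merger, final devoicing, vowel merger, pre-rhotic lowering)

seworkup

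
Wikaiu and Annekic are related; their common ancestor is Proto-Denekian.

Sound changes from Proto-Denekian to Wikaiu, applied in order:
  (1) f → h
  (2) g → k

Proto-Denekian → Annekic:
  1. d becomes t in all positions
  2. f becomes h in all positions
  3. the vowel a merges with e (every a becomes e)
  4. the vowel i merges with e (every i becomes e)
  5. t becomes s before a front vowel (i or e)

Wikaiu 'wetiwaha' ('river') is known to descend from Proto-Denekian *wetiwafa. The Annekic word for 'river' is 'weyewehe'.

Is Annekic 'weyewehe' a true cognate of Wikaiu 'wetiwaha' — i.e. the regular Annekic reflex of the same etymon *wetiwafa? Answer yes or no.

Derive the expected Annekic reflex of *wetiwafa:
Annekic: *wetiwafa
  wetiwafa (rule 1 does not apply)
  wetiwafa → wetiwaha   [unconditioned shift]
  wetiwaha → wetiwehe   [vowel merger]
  wetiwehe → wetewehe   [vowel merger]
  wetewehe → wesewehe   [palatalisation]
  giving Annekic wesewehe.
The regular Annekic reflex would be 'wesewehe', but the attested form is 'weyewehe'. The correspondence is irregular, so they are not cognates (the Annekic form has a different source).

no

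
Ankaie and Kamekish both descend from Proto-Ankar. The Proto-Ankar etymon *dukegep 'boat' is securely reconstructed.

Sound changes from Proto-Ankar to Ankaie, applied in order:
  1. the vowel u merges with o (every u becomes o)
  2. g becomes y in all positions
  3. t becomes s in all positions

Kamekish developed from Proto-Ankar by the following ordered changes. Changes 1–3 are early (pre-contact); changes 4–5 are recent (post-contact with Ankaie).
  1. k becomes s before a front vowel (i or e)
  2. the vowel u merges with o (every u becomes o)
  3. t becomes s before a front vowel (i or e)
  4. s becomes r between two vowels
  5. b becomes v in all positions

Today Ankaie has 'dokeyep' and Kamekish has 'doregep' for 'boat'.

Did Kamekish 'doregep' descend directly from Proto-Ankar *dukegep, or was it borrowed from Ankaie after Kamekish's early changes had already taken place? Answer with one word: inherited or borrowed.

If inherited, *dukegep would pass through all of Kamekish's changes:
Kamekish: start from *dukegep.
  rule 1 (palatalisation): dukegep → dusegep
  rule 2 (vowel merger): dusegep → dosegep
  rule 3: no change — dosegep
  rule 4 (rhotacism): dosegep → doregep
  rule 5: no change — doregep
  ⇒ Kamekish doregep
If borrowed from Ankaie 'dokeyep' after the early changes, it would undergo only the recent ones:
  rule 4 (rhotacism): no change (dokeyep)
  rule 5 (unconditioned shift): no change (dokeyep)
  ⇒ as a loan: dokeyep
Kamekish 'doregep' matches the inherited outcome exactly, so it is an inherited cognate, not a loan.

inherited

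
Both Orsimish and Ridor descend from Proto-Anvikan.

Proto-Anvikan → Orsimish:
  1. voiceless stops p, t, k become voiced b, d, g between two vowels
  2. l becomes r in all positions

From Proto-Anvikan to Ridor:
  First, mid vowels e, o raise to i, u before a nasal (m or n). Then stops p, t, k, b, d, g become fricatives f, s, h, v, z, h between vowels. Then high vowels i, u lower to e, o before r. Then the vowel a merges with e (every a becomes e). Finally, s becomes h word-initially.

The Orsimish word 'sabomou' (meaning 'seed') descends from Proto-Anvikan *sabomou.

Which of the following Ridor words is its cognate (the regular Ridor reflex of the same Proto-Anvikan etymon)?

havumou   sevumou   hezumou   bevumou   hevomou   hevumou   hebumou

hevumou

Ridor: start from *sabomou.
  rule 1 (pre-nasal raising): sabomou → sabumou
  rule 2 (intervocalic lenition): sabumou → savumou
  rule 3: no change — savumou
  rule 4 (vowel merger): savumou → sevumou
  rule 5 (debuccalisation): sevumou → hevumou
  ⇒ Ridor hevumou
Only 'hevumou' matches the regular Ridor development of *sabomou.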